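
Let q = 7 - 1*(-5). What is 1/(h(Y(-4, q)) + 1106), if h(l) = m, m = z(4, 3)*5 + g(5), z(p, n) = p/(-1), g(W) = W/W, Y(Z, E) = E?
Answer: 1/1087 ≈ 0.00091996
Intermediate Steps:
q = 12 (q = 7 + 5 = 12)
g(W) = 1
z(p, n) = -p (z(p, n) = p*(-1) = -p)
m = -19 (m = -1*4*5 + 1 = -4*5 + 1 = -20 + 1 = -19)
h(l) = -19
1/(h(Y(-4, q)) + 1106) = 1/(-19 + 1106) = 1/1087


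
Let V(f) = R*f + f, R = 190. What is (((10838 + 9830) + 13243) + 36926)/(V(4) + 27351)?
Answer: 70837/28115 ≈ 2.5195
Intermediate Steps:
V(f) = 191*f (V(f) = 190*f + f = 191*f)
(((10838 + 9830) + 13243) + 36926)/(V(4) + 27351) = (((10838 + 9830) + 13243) + 36926)/(191*4 + 27351) = ((20668 + 13243) + 36926)/(764 + 27351) = (33911 + 36926)/28115 = 70837*(1/28115) = 70837/28115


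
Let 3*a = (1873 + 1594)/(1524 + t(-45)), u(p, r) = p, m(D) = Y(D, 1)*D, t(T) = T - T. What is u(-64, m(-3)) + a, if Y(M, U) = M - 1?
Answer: -289141/4572 ≈ -63.242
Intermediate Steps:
Y(M, U) = -1 + M
t(T) = 0
m(D) = D*(-1 + D) (m(D) = (-1 + D)*D = D*(-1 + D))
a = 3467/4572 (a = ((1873 + 1594)/(1524 + 0))/3 = (3467/1524)/3 = (3467*(1/1524))/3 = (1/3)*(3467/1524) = 3467/4572 ≈ 0.75831)
u(-64, m(-3)) + a = -64 + 3467/4572 = -289141/4572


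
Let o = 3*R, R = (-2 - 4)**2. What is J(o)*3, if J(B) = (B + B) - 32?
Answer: 552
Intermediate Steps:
R = 36 (R = (-6)**2 = 36)
o = 108 (o = 3*36 = 108)
J(B) = -32 + 2*B (J(B) = 2*B - 32 = -32 + 2*B)
J(o)*3 = (-32 + 2*108)*3 = (-32 + 216)*3 = 184*3 = 552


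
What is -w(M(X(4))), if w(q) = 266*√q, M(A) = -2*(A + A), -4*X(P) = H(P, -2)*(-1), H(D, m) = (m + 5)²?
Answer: -798*I ≈ -798.0*I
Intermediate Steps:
H(D, m) = (5 + m)²
X(P) = 9/4 (X(P) = -(5 - 2)²*(-1)/4 = -3²*(-1)/4 = -9*(-1)/4 = -¼*(-9) = 9/4)
M(A) = -4*A
-w(M(X(4))) = -266*√(-4*9/4) = -266*√(-9) = -266*3*I = -798*I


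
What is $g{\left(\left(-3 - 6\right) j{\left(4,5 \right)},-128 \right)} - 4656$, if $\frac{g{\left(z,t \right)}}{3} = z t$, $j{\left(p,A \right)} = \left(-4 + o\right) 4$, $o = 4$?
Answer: $-4656$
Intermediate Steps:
$j{\left(p,A \right)} = 0$ ($j{\left(p,A \right)} = \left(-4 + 4\right) 4 = 0 \cdot 4 = 0$)
$g{\left(z,t \right)} = 3 t z$ ($g{\left(z,t \right)} = 3 z t = 3 t z$)
$g{\left(\left(-3 - 6\right) j{\left(4,5 \right)},-128 \right)} - 4656 = 3 \left(-128\right) \left(-3 - 6\right) 0 - 4656 = 3 \left(-128\right) \left(\left(-9\right) 0\right) - 4656 = 3 \left(-128\right) 0 - 4656 = 0 - 4656 = -4656$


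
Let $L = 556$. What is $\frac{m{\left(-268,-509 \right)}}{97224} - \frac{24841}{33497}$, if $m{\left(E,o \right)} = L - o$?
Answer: $- \frac{793155693}{1085570776} \approx -0.73063$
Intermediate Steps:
$m{\left(E,o \right)} = 556 - o$
$\frac{m{\left(-268,-509 \right)}}{97224} - \frac{24841}{33497} = \frac{556 - -509}{97224} - \frac{24841}{33497} = \left(556 + 509\right) \frac{1}{97224} - \frac{24841}{33497} = 1065 \cdot \frac{1}{97224} - \frac{24841}{33497} = \frac{355}{32408} - \frac{24841}{33497} = - \frac{793155693}{1085570776}$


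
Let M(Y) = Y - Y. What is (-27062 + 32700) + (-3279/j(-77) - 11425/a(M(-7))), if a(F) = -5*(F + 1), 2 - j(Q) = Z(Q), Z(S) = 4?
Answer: 19125/2 ≈ 9562.5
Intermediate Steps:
M(Y) = 0
j(Q) = -2 (j(Q) = 2 - 1*4 = 2 - 4 = -2)
a(F) = -5 - 5*F (a(F) = -5*(1 + F) = -5 - 5*F)
(-27062 + 32700) + (-3279/j(-77) - 11425/a(M(-7))) = (-27062 + 32700) + (-3279/(-2) - 11425/(-5 - 5*0)) = 5638 + (-3279*(-½) - 11425/(-5 + 0)) = 5638 + (3279/2 - 11425/(-5)) = 5638 + (3279/2 - 11425*(-⅕)) = 5638 + (3279/2 + 2285) = 5638 + 7849/2 = 19125/2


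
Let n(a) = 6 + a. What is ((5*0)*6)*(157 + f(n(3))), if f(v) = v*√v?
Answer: 0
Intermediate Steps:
f(v) = v^(3/2)
((5*0)*6)*(157 + f(n(3))) = ((5*0)*6)*(157 + (6 + 3)^(3/2)) = (0*6)*(157 + 9^(3/2)) = 0*(157 + 27) = 0*184 = 0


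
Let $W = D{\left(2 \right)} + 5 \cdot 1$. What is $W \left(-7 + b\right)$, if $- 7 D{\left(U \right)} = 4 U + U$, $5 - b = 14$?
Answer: $- \frac{400}{7} \approx -57.143$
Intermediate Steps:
$b = -9$ ($b = 5 - 14 = -9$)
$D{\left(U \right)} = - \frac{5 U}{7}$ ($D{\left(U \right)} = - \frac{4 U + U}{7} = - \frac{5 U}{7}$)
$W = \frac{25}{7}$ ($W = \left(- \frac{5}{7}\right) 2 + 5 \cdot 1 = - \frac{10}{7} + 5 = \frac{25}{7} \approx 3.5714$)
$W \left(-7 + b\right) = \frac{25 \left(-7 - 9\right)}{7} = \frac{25}{7} \left(-16\right) = - \frac{400}{7}$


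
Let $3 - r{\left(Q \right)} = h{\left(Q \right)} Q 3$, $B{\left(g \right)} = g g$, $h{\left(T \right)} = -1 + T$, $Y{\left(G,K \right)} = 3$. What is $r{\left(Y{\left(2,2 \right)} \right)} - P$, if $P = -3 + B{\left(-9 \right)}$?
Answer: $-93$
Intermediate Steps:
$B{\left(g \right)} = g^{2}$
$P = 78$ ($P = -3 + \left(-9\right)^{2} = -3 + 81 = 78$)
$r{\left(Q \right)} = 3 - 3 Q \left(-1 + Q\right)$ ($r{\left(Q \right)} = 3 - \left(-1 + Q\right) Q 3 = 3 - Q \left(-1 + Q\right) 3 = 3 - 3 Q \left(-1 + Q\right)$)
$r{\left(Y{\left(2,2 \right)} \right)} - P = \left(3 - 9 \left(-1 + 3\right)\right) - 78 = \left(3 - 9 \cdot 2\right) - 78 = \left(3 - 18\right) - 78 = -15 - 78 = -93$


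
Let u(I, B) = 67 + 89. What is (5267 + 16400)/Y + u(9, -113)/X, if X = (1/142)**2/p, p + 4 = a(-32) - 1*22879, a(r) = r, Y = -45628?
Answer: -3288914485243747/45628 ≈ -7.2081e+10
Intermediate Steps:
u(I, B) = 156
p = -22915 (p = -4 + (-32 - 1*22879) = -4 + (-32 - 22879) = -4 - 22911 = -22915)
X = -1/462058060 (X = (1/142)**2/(-22915) = (1/142)**2*(-1/22915) = (1/20164)*(-1/22915) = -1/462058060 ≈ -2.1642e-9)
(5267 + 16400)/Y + u(9, -113)/X = (5267 + 16400)/(-45628) + 156/(-1/462058060) = 21667*(-1/45628) + 156*(-462058060) = -21667/45628 - 72081057360 = -3288914485243747/45628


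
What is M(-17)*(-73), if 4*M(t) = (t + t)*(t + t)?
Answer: -21097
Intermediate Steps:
M(t) = t² (M(t) = ((t + t)*(t + t))/4 = ((2*t)*(2*t))/4 = (4*t²)/4 = t²)
M(-17)*(-73) = (-17)²*(-73) = 289*(-73) = -21097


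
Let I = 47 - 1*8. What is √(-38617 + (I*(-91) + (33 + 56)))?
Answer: I*√42077 ≈ 205.13*I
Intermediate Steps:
I = 39 (I = 47 - 8 = 39)
√(-38617 + (I*(-91) + (33 + 56))) = √(-38617 + (39*(-91) + (33 + 56))) = √(-38617 + (-3549 + 89)) = √(-38617 - 3460) = √(-42077) = I*√42077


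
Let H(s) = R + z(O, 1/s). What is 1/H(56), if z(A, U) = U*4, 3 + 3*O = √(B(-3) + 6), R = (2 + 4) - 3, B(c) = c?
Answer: 14/43 ≈ 0.32558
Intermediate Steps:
R = 3 (R = 6 - 3 = 3)
O = -1 + √3/3 (O = -1 + √(-3 + 6)/3 = -1 + √3/3 ≈ -0.42265)
z(A, U) = 4*U
H(s) = 3 + 4/s
1/H(56) = 1/(3 + 4/56) = 1/(3 + 4*(1/56)) = 1/(3 + 1/14) = 1/(43/14) = 14/43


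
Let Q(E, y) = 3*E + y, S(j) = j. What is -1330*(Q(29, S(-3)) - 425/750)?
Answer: -332899/3 ≈ -1.1097e+5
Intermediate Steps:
Q(E, y) = y + 3*E
-1330*(Q(29, S(-3)) - 425/750) = -1330*((-3 + 3*29) - 425/750) = -1330*((-3 + 87) - 425*1/750) = -1330*(84 - 17/30) = -1330*2503/30 = -332899/3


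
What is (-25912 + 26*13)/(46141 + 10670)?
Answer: -25574/56811 ≈ -0.45016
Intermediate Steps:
(-25912 + 26*13)/(46141 + 10670) = (-25912 + 338)/56811 = -25574*1/56811 = -25574/56811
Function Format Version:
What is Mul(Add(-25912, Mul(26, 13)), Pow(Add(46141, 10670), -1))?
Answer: Rational(-25574, 56811) ≈ -0.45016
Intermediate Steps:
Mul(Add(-25912, Mul(26, 13)), Pow(Add(46141, 10670), -1)) = Mul(Add(-25912, 338), Pow(56811, -1)) = Mul(-25574, Rational(1, 56811)) = Rational(-25574, 56811)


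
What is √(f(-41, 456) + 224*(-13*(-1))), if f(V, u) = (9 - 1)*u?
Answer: 4*√410 ≈ 80.994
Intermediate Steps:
f(V, u) = 8*u
√(f(-41, 456) + 224*(-13*(-1))) = √(8*456 + 224*(-13*(-1))) = √(3648 + 224*13) = √(3648 + 2912) = √6560 = 4*√410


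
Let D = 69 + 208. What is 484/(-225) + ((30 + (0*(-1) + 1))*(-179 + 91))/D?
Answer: -747868/62325 ≈ -11.999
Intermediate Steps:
D = 277
484/(-225) + ((30 + (0*(-1) + 1))*(-179 + 91))/D = 484/(-225) + ((30 + (0*(-1) + 1))*(-179 + 91))/277 = 484*(-1/225) + ((30 + (0 + 1))*(-88))*(1/277) = -484/225 + ((30 + 1)*(-88))*(1/277) = -484/225 + (31*(-88))*(1/277) = -484/225 - 2728*1/277 = -484/225 - 2728/277 = -747868/62325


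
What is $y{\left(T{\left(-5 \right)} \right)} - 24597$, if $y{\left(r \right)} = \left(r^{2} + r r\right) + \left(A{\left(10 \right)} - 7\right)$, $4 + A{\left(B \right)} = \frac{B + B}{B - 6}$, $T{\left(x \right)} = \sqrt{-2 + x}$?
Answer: $-24617$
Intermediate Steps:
$A{\left(B \right)} = -4 + \frac{2 B}{-6 + B}$ ($A{\left(B \right)} = -4 + \frac{B + B}{B - 6} = -4 + \frac{2 B}{-6 + B}$)
$y{\left(r \right)} = -6 + 2 r^{2}$ ($y{\left(r \right)} = \left(r^{2} + r r\right) - \left(7 - \frac{2 \left(12 - 10\right)}{-6 + 10}\right) = \left(r^{2} + r^{2}\right) - \left(7 - \frac{2 \left(12 - 10\right)}{4}\right) = 2 r^{2} - \left(7 - 1\right) = 2 r^{2} + \left(1 - 7\right) = 2 r^{2} - 6 = -6 + 2 r^{2}$)
$y{\left(T{\left(-5 \right)} \right)} - 24597 = \left(-6 + 2 \left(\sqrt{-2 - 5}\right)^{2}\right) - 24597 = \left(-6 + 2 \left(\sqrt{-7}\right)^{2}\right) - 24597 = \left(-6 + 2 \left(i \sqrt{7}\right)^{2}\right) - 24597 = \left(-6 + 2 \left(-7\right)\right) - 24597 = \left(-6 - 14\right) - 24597 = -20 - 24597 = -24617$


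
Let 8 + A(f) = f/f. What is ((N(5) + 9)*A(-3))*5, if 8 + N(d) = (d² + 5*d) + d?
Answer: -1960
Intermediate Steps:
N(d) = -8 + d² + 6*d (N(d) = -8 + ((d² + 5*d) + d) = -8 + (d² + 6*d) = -8 + d² + 6*d)
A(f) = -7 (A(f) = -8 + f/f = -8 + 1 = -7)
((N(5) + 9)*A(-3))*5 = (((-8 + 5² + 6*5) + 9)*(-7))*5 = (((-8 + 25 + 30) + 9)*(-7))*5 = ((47 + 9)*(-7))*5 = (56*(-7))*5 = -392*5 = -1960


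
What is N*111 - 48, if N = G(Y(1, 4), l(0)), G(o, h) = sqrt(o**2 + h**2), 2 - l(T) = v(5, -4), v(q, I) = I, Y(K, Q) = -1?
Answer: -48 + 111*sqrt(37) ≈ 627.19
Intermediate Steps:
l(T) = 6 (l(T) = 2 - 1*(-4) = 2 + 4 = 6)
G(o, h) = sqrt(h**2 + o**2)
N = sqrt(37) (N = sqrt(6**2 + (-1)**2) = sqrt(36 + 1) = sqrt(37) ≈ 6.0828)
N*111 - 48 = sqrt(37)*111 - 48 = 111*sqrt(37) - 48 = -48 + 111*sqrt(37)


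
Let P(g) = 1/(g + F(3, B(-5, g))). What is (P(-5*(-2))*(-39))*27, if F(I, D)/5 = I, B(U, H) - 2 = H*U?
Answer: -1053/25 ≈ -42.120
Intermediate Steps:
B(U, H) = 2 + H*U
F(I, D) = 5*I
P(g) = 1/(15 + g) (P(g) = 1/(g + 5*3) = 1/(g + 15) = 1/(15 + g))
(P(-5*(-2))*(-39))*27 = (-39/(15 - 5*(-2)))*27 = (-39/(15 + 10))*27 = (-39/25)*27 = ((1/25)*(-39))*27 = -39/25*27 = -1053/25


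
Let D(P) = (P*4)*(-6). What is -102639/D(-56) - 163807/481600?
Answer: -18471391/240800 ≈ -76.708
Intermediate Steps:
D(P) = -24*P (D(P) = (4*P)*(-6) = -24*P)
-102639/D(-56) - 163807/481600 = -102639/((-24*(-56))) - 163807/481600 = -102639/1344 - 163807*1/481600 = -102639*1/1344 - 23401/68800 = -34213/448 - 23401/68800 = -18471391/240800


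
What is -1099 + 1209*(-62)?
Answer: -76057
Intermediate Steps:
-1099 + 1209*(-62) = -1099 - 74958 = -76057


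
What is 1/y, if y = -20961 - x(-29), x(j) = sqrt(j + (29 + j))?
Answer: I/(sqrt(29) - 20961*I) ≈ -4.7708e-5 + 1.2257e-8*I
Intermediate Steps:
x(j) = sqrt(29 + 2*j)
y = -20961 - I*sqrt(29) (y = -20961 - sqrt(29 + 2*(-29)) = -20961 - sqrt(29 - 58) = -20961 - sqrt(-29) = -20961 - I*sqrt(29) ≈ -20961.0 - 5.3852*I)
1/y = 1/(-20961 - I*sqrt(29))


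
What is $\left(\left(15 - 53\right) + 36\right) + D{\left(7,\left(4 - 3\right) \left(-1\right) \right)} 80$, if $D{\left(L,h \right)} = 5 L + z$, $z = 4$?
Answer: $3118$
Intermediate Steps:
$D{\left(L,h \right)} = 4 + 5 L$ ($D{\left(L,h \right)} = 5 L + 4 = 4 + 5 L$)
$\left(\left(15 - 53\right) + 36\right) + D{\left(7,\left(4 - 3\right) \left(-1\right) \right)} 80 = \left(\left(15 - 53\right) + 36\right) + \left(4 + 5 \cdot 7\right) 80 = \left(-38 + 36\right) + \left(4 + 35\right) 80 = -2 + 39 \cdot 80 = -2 + 3120 = 3118$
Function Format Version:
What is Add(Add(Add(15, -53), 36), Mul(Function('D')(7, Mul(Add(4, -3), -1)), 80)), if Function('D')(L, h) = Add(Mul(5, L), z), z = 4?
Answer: 3118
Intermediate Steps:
Function('D')(L, h) = Add(4, Mul(5, L)) (Function('D')(L, h) = Add(Mul(5, L), 4) = Add(4, Mul(5, L)))
Add(Add(Add(15, -53), 36), Mul(Function('D')(7, Mul(Add(4, -3), -1)), 80)) = Add(Add(Add(15, -53), 36), Mul(Add(4, Mul(5, 7)), 80)) = Add(Add(-38, 36), Mul(Add(4, 35), 80)) = Add(-2, Mul(39, 80)) = Add(-2, 3120) = 3118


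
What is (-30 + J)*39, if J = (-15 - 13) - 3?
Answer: -2379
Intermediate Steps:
J = -31 (J = -28 - 3 = -31)
(-30 + J)*39 = (-30 - 31)*39 = -61*39 = -2379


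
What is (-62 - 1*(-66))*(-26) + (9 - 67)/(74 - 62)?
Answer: -653/6 ≈ -108.83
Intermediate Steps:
(-62 - 1*(-66))*(-26) + (9 - 67)/(74 - 62) = (-62 + 66)*(-26) - 58/12 = 4*(-26) - 58*1/12 = -104 - 29/6 = -653/6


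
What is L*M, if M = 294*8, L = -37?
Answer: -87024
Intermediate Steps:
M = 2352
L*M = -37*2352 = -87024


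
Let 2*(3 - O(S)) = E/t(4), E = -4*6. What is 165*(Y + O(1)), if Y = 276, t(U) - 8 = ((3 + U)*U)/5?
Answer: 785070/17 ≈ 46181.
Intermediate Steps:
t(U) = 8 + U*(3 + U)/5 (t(U) = 8 + ((3 + U)*U)/5 = 8 + (U*(3 + U))*(⅕) = 8 + U*(3 + U)/5)
E = -24
O(S) = 66/17 (O(S) = 3 - (-12)/(8 + (⅕)*4² + (⅗)*4) = 3 - (-12)/(8 + (⅕)*16 + 12/5) = 3 - (-12)/(8 + 16/5 + 12/5) = 3 - (-12)/68/5 = 3 - (-12)*5/68 = 3 - ½*(-30/17) = 3 + 15/17 = 66/17)
165*(Y + O(1)) = 165*(276 + 66/17) = 165*(4758/17) = 785070/17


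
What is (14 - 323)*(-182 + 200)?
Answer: -5562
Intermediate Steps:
(14 - 323)*(-182 + 200) = -309*18 = -5562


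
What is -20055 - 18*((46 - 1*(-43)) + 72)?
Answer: -22953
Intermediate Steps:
-20055 - 18*((46 - 1*(-43)) + 72) = -20055 - 18*((46 + 43) + 72) = -20055 - 18*(89 + 72) = -20055 - 18*161 = -20055 - 1*2898 = -20055 - 2898 = -22953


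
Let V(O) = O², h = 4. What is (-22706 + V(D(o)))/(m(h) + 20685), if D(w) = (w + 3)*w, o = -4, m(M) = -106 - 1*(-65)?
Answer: -11345/10322 ≈ -1.0991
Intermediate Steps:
m(M) = -41 (m(M) = -106 + 65 = -41)
D(w) = w*(3 + w) (D(w) = (3 + w)*w = w*(3 + w))
(-22706 + V(D(o)))/(m(h) + 20685) = (-22706 + (-4*(3 - 4))²)/(-41 + 20685) = (-22706 + (-4*(-1))²)/20644 = (-22706 + 4²)*(1/20644) = (-22706 + 16)*(1/20644) = -22690*1/20644 = -11345/10322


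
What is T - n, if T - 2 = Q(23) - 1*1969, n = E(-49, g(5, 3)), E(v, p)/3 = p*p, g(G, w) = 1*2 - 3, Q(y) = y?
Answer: -1947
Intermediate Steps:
g(G, w) = -1 (g(G, w) = 2 - 3 = -1)
E(v, p) = 3*p² (E(v, p) = 3*(p*p) = 3*p²)
n = 3 (n = 3*(-1)² = 3*1 = 3)
T = -1944 (T = 2 + (23 - 1*1969) = 2 + (23 - 1969) = 2 - 1946 = -1944)
T - n = -1944 - 1*3 = -1944 - 3 = -1947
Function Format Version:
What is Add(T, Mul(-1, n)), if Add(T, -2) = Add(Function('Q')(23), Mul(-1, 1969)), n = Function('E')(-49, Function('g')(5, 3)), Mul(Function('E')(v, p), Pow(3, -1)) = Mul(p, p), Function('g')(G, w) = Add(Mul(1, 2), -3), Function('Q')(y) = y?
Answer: -1947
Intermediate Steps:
Function('g')(G, w) = -1 (Function('g')(G, w) = Add(2, -3) = -1)
Function('E')(v, p) = Mul(3, Pow(p, 2)) (Function('E')(v, p) = Mul(3, Mul(p, p)) = Mul(3, Pow(p, 2)))
n = 3 (n = Mul(3, Pow(-1, 2)) = Mul(3, 1) = 3)
T = -1944 (T = Add(2, Add(23, Mul(-1, 1969))) = Add(2, Add(23, -1969)) = Add(2, -1946) = -1944)
Add(T, Mul(-1, n)) = Add(-1944, Mul(-1, 3)) = Add(-1944, -3) = -1947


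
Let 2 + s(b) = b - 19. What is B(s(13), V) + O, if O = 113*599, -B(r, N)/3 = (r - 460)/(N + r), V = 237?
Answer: 15501727/229 ≈ 67693.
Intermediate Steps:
s(b) = -21 + b (s(b) = -2 + (b - 19) = -2 + (-19 + b) = -21 + b)
B(r, N) = -3*(-460 + r)/(N + r) (B(r, N) = -3*(r - 460)/(N + r) = -3*(-460 + r)/(N + r))
O = 67687
B(s(13), V) + O = 3*(460 - (-21 + 13))/(237 + (-21 + 13)) + 67687 = 3*(460 - 1*(-8))/(237 - 8) + 67687 = 3*(460 + 8)/229 + 67687 = 3*(1/229)*468 + 67687 = 1404/229 + 67687 = 15501727/229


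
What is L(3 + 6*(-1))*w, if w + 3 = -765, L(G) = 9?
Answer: -6912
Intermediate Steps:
w = -768 (w = -3 - 765 = -768)
L(3 + 6*(-1))*w = 9*(-768) = -6912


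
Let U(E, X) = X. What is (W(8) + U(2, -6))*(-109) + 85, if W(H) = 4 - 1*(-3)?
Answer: -24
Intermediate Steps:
W(H) = 7 (W(H) = 4 + 3 = 7)
(W(8) + U(2, -6))*(-109) + 85 = (7 - 6)*(-109) + 85 = 1*(-109) + 85 = -109 + 85 = -24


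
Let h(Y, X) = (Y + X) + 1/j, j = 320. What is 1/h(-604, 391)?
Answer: -320/68159 ≈ -0.0046949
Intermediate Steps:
h(Y, X) = 1/320 + X + Y (h(Y, X) = (Y + X) + 1/320 = (X + Y) + 1/320 = 1/320 + X + Y)
1/h(-604, 391) = 1/(1/320 + 391 - 604) = 1/(-68159/320) = -320/68159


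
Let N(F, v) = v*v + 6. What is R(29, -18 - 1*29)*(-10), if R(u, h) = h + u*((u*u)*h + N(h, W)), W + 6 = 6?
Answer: 11461560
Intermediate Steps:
W = 0 (W = -6 + 6 = 0)
N(F, v) = 6 + v² (N(F, v) = v² + 6 = 6 + v²)
R(u, h) = h + u*(6 + h*u²) (R(u, h) = h + u*((u*u)*h + (6 + 0²)) = h + u*(u²*h + (6 + 0)) = h + u*(h*u² + 6) = h + u*(6 + h*u²))
R(29, -18 - 1*29)*(-10) = ((-18 - 1*29) + 6*29 + (-18 - 1*29)*29³)*(-10) = ((-18 - 29) + 174 + (-18 - 29)*24389)*(-10) = (-47 + 174 - 47*24389)*(-10) = (-47 + 174 - 1146283)*(-10) = -1146156*(-10) = 11461560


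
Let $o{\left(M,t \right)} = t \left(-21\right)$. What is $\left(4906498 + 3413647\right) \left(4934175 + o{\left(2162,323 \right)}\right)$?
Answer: $40996615911840$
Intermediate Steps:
$o{\left(M,t \right)} = - 21 t$
$\left(4906498 + 3413647\right) \left(4934175 + o{\left(2162,323 \right)}\right) = \left(4906498 + 3413647\right) \left(4934175 - 6783\right) = 8320145 \left(4934175 - 6783\right) = 8320145 \cdot 4927392 = 40996615911840$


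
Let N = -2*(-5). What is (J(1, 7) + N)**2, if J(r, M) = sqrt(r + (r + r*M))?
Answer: 169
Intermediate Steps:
J(r, M) = sqrt(2*r + M*r) (J(r, M) = sqrt(r + (r + M*r)) = sqrt(2*r + M*r))
N = 10
(J(1, 7) + N)**2 = (sqrt(1*(2 + 7)) + 10)**2 = (sqrt(1*9) + 10)**2 = (sqrt(9) + 10)**2 = (3 + 10)**2 = 13**2 = 169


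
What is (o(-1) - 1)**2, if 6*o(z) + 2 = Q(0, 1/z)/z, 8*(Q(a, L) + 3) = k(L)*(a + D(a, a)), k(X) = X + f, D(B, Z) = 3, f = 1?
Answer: 25/36 ≈ 0.69444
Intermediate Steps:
k(X) = 1 + X (k(X) = X + 1 = 1 + X)
Q(a, L) = -3 + (1 + L)*(3 + a)/8 (Q(a, L) = -3 + ((1 + L)*(a + 3))/8 = -3 + ((1 + L)*(3 + a))/8 = -3 + (1 + L)*(3 + a)/8)
o(z) = -1/3 + (-21/8 + 3/(8*z))/(6*z) (o(z) = -1/3 + ((-21/8 + 3*(1/z)/8 + (1/8)*0*(1 + 1/z))/z)/6 = -1/3 + ((-21/8 + 3/(8*z) + (1/8)*0*(1 + 1/z))/z)/6 = -1/3 + ((-21/8 + 3/(8*z) + 0)/z)/6 = -1/3 + ((-21/8 + 3/(8*z))/z)/6 = -1/3 + (-21/8 + 3/(8*z))/(6*z))
(o(-1) - 1)**2 = ((1/48)*(3 - 21*(-1) - 16*(-1)**2)/(-1)**2 - 1)**2 = ((1/48)*1*(3 + 21 - 16*1) - 1)**2 = ((1/48)*1*(3 + 21 - 16) - 1)**2 = ((1/48)*1*8 - 1)**2 = (1/6 - 1)**2 = (-5/6)**2 = 25/36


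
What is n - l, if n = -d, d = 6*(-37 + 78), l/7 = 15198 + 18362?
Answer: -235166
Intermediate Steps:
l = 234920 (l = 7*(15198 + 18362) = 7*33560 = 234920)
d = 246 (d = 6*41 = 246)
n = -246 (n = -1*246 = -246)
n - l = -246 - 1*234920 = -246 - 234920 = -235166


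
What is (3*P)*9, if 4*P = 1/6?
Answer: 9/8 ≈ 1.1250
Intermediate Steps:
P = 1/24 (P = (¼)/6 = (¼)*(⅙) = 1/24 ≈ 0.041667)
(3*P)*9 = (3*(1/24))*9 = (⅛)*9 = 9/8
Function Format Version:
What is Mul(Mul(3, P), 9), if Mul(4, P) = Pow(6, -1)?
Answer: Rational(9, 8) ≈ 1.1250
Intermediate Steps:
P = Rational(1, 24) (P = Mul(Rational(1, 4), Pow(6, -1)) = Mul(Rational(1, 4), Rational(1, 6)) = Rational(1, 24) ≈ 0.041667)
Mul(Mul(3, P), 9) = Mul(Mul(3, Rational(1, 24)), 9) = Mul(Rational(1, 8), 9) = Rational(9, 8)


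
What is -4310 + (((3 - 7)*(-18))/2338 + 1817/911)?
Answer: -4587816421/1064959 ≈ -4308.0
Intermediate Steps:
-4310 + (((3 - 7)*(-18))/2338 + 1817/911) = -4310 + (-4*(-18)*(1/2338) + 1817*(1/911)) = -4310 + (72*(1/2338) + 1817/911) = -4310 + (36/1169 + 1817/911) = -4310 + 2156869/1064959 = -4587816421/1064959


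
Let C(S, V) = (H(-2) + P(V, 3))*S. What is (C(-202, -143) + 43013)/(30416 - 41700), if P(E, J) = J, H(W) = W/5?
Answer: -212439/56420 ≈ -3.7653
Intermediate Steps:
H(W) = W/5 (H(W) = W*(1/5) = W/5)
C(S, V) = 13*S/5 (C(S, V) = ((1/5)*(-2) + 3)*S = (-2/5 + 3)*S = 13*S/5)
(C(-202, -143) + 43013)/(30416 - 41700) = ((13/5)*(-202) + 43013)/(30416 - 41700) = (-2626/5 + 43013)/(-11284) = (212439/5)*(-1/11284) = -212439/56420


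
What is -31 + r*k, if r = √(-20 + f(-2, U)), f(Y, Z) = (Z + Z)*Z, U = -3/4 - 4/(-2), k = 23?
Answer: -31 + 69*I*√30/4 ≈ -31.0 + 94.482*I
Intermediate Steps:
U = 5/4 (U = -3*¼ - 4*(-½) = -¾ + 2 = 5/4 ≈ 1.2500)
f(Y, Z) = 2*Z² (f(Y, Z) = (2*Z)*Z = 2*Z²)
r = 3*I*√30/4 (r = √(-20 + 2*(5/4)²) = √(-20 + 2*(25/16)) = √(-20 + 25/8) = √(-135/8) = 3*I*√30/4 ≈ 4.1079*I)
-31 + r*k = -31 + (3*I*√30/4)*23 = -31 + 69*I*√30/4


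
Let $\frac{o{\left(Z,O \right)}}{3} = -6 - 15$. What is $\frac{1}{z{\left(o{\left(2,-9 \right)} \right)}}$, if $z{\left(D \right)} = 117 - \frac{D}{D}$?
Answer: $\frac{1}{116} \approx 0.0086207$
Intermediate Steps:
$o{\left(Z,O \right)} = -63$ ($o{\left(Z,O \right)} = 3 \left(-6 - 15\right) = 3 \left(-21\right) = -63$)
$z{\left(D \right)} = 116$ ($z{\left(D \right)} = 117 - 1 = 116$)
$\frac{1}{z{\left(o{\left(2,-9 \right)} \right)}} = \frac{1}{116}$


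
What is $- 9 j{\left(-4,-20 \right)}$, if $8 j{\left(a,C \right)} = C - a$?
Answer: $18$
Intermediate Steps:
$j{\left(a,C \right)} = - \frac{a}{8} + \frac{C}{8}$ ($j{\left(a,C \right)} = \frac{C - a}{8} = - \frac{a}{8} + \frac{C}{8}$)
$- 9 j{\left(-4,-20 \right)} = - 9 \left(\left(- \frac{1}{8}\right) \left(-4\right) + \frac{1}{8} \left(-20\right)\right) = - 9 \left(\frac{1}{2} - \frac{5}{2}\right) = \left(-9\right) \left(-2\right) = 18$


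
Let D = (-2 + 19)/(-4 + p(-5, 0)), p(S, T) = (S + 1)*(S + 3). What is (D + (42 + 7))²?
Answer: 45369/16 ≈ 2835.6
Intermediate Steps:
p(S, T) = (1 + S)*(3 + S)
D = 17/4 (D = (-2 + 19)/(-4 + (3 + (-5)² + 4*(-5))) = 17/(-4 + (3 + 25 - 20)) = 17/(-4 + 8) = 17/4 ≈ 4.2500)
(D + (42 + 7))² = (17/4 + (42 + 7))² = (17/4 + 49)² = (213/4)² = 45369/16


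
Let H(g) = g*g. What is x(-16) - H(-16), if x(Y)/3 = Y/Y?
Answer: -253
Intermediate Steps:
H(g) = g**2
x(Y) = 3 (x(Y) = 3*(Y/Y) = 3*1 = 3)
x(-16) - H(-16) = 3 - 1*(-16)**2 = 3 - 1*256 = 3 - 256 = -253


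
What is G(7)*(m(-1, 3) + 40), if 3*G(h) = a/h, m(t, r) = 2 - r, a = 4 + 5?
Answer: 117/7 ≈ 16.714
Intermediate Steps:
a = 9
G(h) = 3/h (G(h) = (9/h)/3 = 3/h)
G(7)*(m(-1, 3) + 40) = (3/7)*((2 - 1*3) + 40) = (3*(1/7))*((2 - 3) + 40) = 3*(-1 + 40)/7 = (3/7)*39 = 117/7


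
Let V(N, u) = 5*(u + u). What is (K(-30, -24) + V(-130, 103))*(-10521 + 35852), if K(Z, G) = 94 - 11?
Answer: 28193403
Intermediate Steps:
K(Z, G) = 83
V(N, u) = 10*u (V(N, u) = 5*(2*u) = 10*u)
(K(-30, -24) + V(-130, 103))*(-10521 + 35852) = (83 + 10*103)*(-10521 + 35852) = (83 + 1030)*25331 = 1113*25331 = 28193403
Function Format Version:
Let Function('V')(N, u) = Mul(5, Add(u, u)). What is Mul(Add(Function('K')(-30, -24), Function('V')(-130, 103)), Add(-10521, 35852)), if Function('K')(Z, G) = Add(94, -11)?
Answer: 28193403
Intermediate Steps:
Function('K')(Z, G) = 83
Function('V')(N, u) = Mul(10, u) (Function('V')(N, u) = Mul(5, Mul(2, u)) = Mul(10, u))
Mul(Add(Function('K')(-30, -24), Function('V')(-130, 103)), Add(-10521, 35852)) = Mul(Add(83, Mul(10, 103)), Add(-10521, 35852)) = Mul(Add(83, 1030), 25331) = Mul(1113, 25331) = 28193403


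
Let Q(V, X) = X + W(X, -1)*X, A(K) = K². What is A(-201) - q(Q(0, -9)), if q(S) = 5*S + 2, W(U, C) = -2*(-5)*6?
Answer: 43144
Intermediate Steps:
W(U, C) = 60 (W(U, C) = 10*6 = 60)
Q(V, X) = 61*X (Q(V, X) = X + 60*X = 61*X)
q(S) = 2 + 5*S
A(-201) - q(Q(0, -9)) = (-201)² - (2 + 5*(61*(-9))) = 40401 - (2 + 5*(-549)) = 40401 - (2 - 2745) = 40401 - 1*(-2743) = 40401 + 2743 = 43144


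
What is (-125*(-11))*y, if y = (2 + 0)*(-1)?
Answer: -2750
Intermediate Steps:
y = -2 (y = 2*(-1) = -2)
(-125*(-11))*y = -125*(-11)*(-2) = 1375*(-2) = -2750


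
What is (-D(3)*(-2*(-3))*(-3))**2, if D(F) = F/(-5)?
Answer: 2916/25 ≈ 116.64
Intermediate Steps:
D(F) = -F/5 (D(F) = F*(-1/5) = -F/5)
(-D(3)*(-2*(-3))*(-3))**2 = (-(-1/5*3)*(-2*(-3))*(-3))**2 = (-(-3/5*6)*(-3))**2 = (-(-18)*(-3)/5)**2 = (-1*54/5)**2 = (-54/5)**2 = 2916/25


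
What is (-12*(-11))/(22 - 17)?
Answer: 132/5 ≈ 26.400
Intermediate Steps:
(-12*(-11))/(22 - 17) = 132/5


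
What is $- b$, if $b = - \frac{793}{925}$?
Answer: $\frac{793}{925} \approx 0.8573$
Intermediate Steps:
$b = - \frac{793}{925}$ ($b = \left(-793\right) \frac{1}{925} = - \frac{793}{925} \approx -0.8573$)
$- b = \left(-1\right) \left(- \frac{793}{925}\right) = \frac{793}{925}$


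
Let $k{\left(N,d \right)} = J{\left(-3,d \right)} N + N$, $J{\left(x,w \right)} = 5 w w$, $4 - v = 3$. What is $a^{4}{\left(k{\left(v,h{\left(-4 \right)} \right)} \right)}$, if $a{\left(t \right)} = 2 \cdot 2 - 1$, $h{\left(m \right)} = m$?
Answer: $81$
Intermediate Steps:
$v = 1$ ($v = 4 - 3 = 1$)
$J{\left(x,w \right)} = 5 w^{2}$
$k{\left(N,d \right)} = N + 5 N d^{2}$ ($k{\left(N,d \right)} = 5 d^{2} N + N = 5 N d^{2} + N = N + 5 N d^{2}$)
$a{\left(t \right)} = 3$ ($a{\left(t \right)} = 4 - 1 = 3$)
$a^{4}{\left(k{\left(v,h{\left(-4 \right)} \right)} \right)} = 3^{4} = 81$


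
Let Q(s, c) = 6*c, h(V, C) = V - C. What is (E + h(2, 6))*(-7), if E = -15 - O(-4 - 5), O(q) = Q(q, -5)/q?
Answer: 469/3 ≈ 156.33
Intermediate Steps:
O(q) = -30/q (O(q) = (6*(-5))/q = -30/q)
E = -55/3 (E = -15 - (-30)/(-4 - 5) = -15 - (-30)/(-9) = -15 - (-30)*(-1)/9 = -15 - 1*10/3 = -15 - 10/3 = -55/3 ≈ -18.333)
(E + h(2, 6))*(-7) = (-55/3 + (2 - 1*6))*(-7) = (-55/3 + (2 - 6))*(-7) = (-55/3 - 4)*(-7) = -67/3*(-7) = 469/3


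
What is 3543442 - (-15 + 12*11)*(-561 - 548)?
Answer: 3673195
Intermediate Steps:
3543442 - (-15 + 12*11)*(-561 - 548) = 3543442 - (-15 + 132)*(-1109) = 3543442 - 117*(-1109) = 3543442 - 1*(-129753) = 3543442 + 129753 = 3673195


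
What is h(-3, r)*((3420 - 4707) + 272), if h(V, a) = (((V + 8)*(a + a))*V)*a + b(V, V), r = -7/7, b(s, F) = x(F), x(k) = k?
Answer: 33495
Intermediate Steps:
b(s, F) = F
r = -1 (r = -7*1/7 = -1)
h(V, a) = V + 2*V*a**2*(8 + V) (h(V, a) = (((V + 8)*(a + a))*V)*a + V = (((8 + V)*(2*a))*V)*a + V = ((2*a*(8 + V))*V)*a + V = (2*V*a*(8 + V))*a + V = 2*V*a**2*(8 + V) + V = V + 2*V*a**2*(8 + V))
h(-3, r)*((3420 - 4707) + 272) = (-3*(1 + 16*(-1)**2 + 2*(-3)*(-1)**2))*((3420 - 4707) + 272) = (-3*(1 + 16*1 + 2*(-3)*1))*(-1287 + 272) = -3*(1 + 16 - 6)*(-1015) = -3*11*(-1015) = -33*(-1015) = 33495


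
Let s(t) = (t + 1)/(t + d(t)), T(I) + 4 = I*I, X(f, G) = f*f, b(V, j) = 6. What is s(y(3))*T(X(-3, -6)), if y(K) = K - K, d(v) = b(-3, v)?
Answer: 77/6 ≈ 12.833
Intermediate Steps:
d(v) = 6
X(f, G) = f**2
T(I) = -4 + I**2 (T(I) = -4 + I*I = -4 + I**2)
y(K) = 0
s(t) = (1 + t)/(6 + t) (s(t) = (t + 1)/(t + 6) = (1 + t)/(6 + t))
s(y(3))*T(X(-3, -6)) = ((1 + 0)/(6 + 0))*(-4 + ((-3)**2)**2) = (1/6)*(-4 + 9**2) = ((1/6)*1)*(-4 + 81) = (1/6)*77 = 77/6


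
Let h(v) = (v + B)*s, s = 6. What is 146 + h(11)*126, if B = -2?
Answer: 6950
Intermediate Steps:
h(v) = -12 + 6*v (h(v) = (v - 2)*6 = (-2 + v)*6 = -12 + 6*v)
146 + h(11)*126 = 146 + (-12 + 6*11)*126 = 146 + (-12 + 66)*126 = 146 + 54*126 = 146 + 6804 = 6950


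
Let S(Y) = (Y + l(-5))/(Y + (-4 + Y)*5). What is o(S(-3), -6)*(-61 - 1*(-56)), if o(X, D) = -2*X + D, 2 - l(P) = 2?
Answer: 585/19 ≈ 30.789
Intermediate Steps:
l(P) = 0 (l(P) = 2 - 1*2 = 2 - 2 = 0)
S(Y) = Y/(-20 + 6*Y) (S(Y) = (Y + 0)/(Y + (-4 + Y)*5) = Y/(Y + (-20 + 5*Y)) = Y/(-20 + 6*Y))
o(X, D) = D - 2*X
o(S(-3), -6)*(-61 - 1*(-56)) = (-6 - (-3)/(-10 + 3*(-3)))*(-61 - 1*(-56)) = (-6 - (-3)/(-10 - 9))*(-61 + 56) = (-6 - (-3)/(-19))*(-5) = (-6 - (-3)*(-1)/19)*(-5) = (-6 - 2*3/38)*(-5) = (-6 - 3/19)*(-5) = -117/19*(-5) = 585/19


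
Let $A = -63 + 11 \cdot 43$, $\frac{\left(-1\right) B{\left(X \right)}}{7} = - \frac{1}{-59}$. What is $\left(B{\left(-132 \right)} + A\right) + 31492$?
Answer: $\frac{1882211}{59} \approx 31902.0$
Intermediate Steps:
$B{\left(X \right)} = - \frac{7}{59}$ ($B{\left(X \right)} = - 7 \left(- \frac{1}{-59}\right) = - 7 \left(\left(-1\right) \left(- \frac{1}{59}\right)\right) = \left(-7\right) \frac{1}{59} = - \frac{7}{59}$)
$A = 410$ ($A = -63 + 473 = 410$)
$\left(B{\left(-132 \right)} + A\right) + 31492 = \left(- \frac{7}{59} + 410\right) + 31492 = \frac{24183}{59} + 31492 = \frac{1882211}{59}$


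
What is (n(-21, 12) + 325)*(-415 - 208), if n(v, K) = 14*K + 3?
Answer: -309008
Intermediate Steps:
n(v, K) = 3 + 14*K
(n(-21, 12) + 325)*(-415 - 208) = ((3 + 14*12) + 325)*(-415 - 208) = ((3 + 168) + 325)*(-623) = (171 + 325)*(-623) = 496*(-623) = -309008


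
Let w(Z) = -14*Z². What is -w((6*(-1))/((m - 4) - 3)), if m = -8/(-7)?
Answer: 24696/1681 ≈ 14.691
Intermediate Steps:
m = 8/7 (m = -8*(-⅐) = 8/7 ≈ 1.1429)
-w((6*(-1))/((m - 4) - 3)) = -(-14)*((6*(-1))/((8/7 - 4) - 3))² = -(-14)*(-6/(-20/7 - 3))² = -(-14)*(-6/(-41/7))² = -(-14)*(-6*(-7/41))² = -(-14)*(42/41)² = -(-14)*1764/1681 = -1*(-24696/1681) = 24696/1681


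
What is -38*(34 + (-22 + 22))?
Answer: -1292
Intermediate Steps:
-38*(34 + (-22 + 22)) = -38*(34 + 0) = -38*34 = -1292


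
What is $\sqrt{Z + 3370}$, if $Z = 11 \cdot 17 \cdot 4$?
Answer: $\sqrt{4118} \approx 64.172$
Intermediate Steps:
$Z = 748$ ($Z = 187 \cdot 4 = 748$)
$\sqrt{Z + 3370} = \sqrt{748 + 3370} = \sqrt{4118}$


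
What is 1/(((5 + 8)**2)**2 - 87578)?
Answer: -1/59017 ≈ -1.6944e-5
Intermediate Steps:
1/(((5 + 8)**2)**2 - 87578) = 1/((13**2)**2 - 87578) = 1/(169**2 - 87578) = 1/(28561 - 87578) = 1/(-59017) = -1/59017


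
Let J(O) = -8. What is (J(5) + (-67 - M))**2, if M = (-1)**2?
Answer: 5776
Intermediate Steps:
M = 1
(J(5) + (-67 - M))**2 = (-8 + (-67 - 1*1))**2 = (-8 + (-67 - 1))**2 = (-8 - 68)**2 = (-76)**2 = 5776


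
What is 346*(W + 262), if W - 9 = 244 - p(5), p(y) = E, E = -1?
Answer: 178536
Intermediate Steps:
p(y) = -1
W = 254 (W = 9 + (244 - 1*(-1)) = 9 + (244 + 1) = 9 + 245 = 254)
346*(W + 262) = 346*(254 + 262) = 346*516 = 178536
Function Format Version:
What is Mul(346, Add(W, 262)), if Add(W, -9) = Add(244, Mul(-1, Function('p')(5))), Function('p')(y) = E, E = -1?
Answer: 178536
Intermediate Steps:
Function('p')(y) = -1
W = 254 (W = Add(9, Add(244, Mul(-1, -1))) = Add(9, Add(244, 1)) = Add(9, 245) = 254)
Mul(346, Add(W, 262)) = Mul(346, Add(254, 262)) = Mul(346, 516) = 178536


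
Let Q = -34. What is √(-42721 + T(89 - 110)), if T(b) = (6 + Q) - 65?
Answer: I*√42814 ≈ 206.92*I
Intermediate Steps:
T(b) = -93 (T(b) = (6 - 34) - 65 = -28 - 65 = -93)
√(-42721 + T(89 - 110)) = √(-42721 - 93) = √(-42814) = I*√42814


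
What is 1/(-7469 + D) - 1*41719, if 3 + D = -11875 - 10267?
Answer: -1235466467/29614 ≈ -41719.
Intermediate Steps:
D = -22145 (D = -3 + (-11875 - 10267) = -3 - 22142 = -22145)
1/(-7469 + D) - 1*41719 = 1/(-7469 - 22145) - 1*41719 = 1/(-29614) - 41719 = -1/29614 - 41719 = -1235466467/29614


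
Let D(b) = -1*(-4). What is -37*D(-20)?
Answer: -148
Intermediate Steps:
D(b) = 4
-37*D(-20) = -37*4 = -148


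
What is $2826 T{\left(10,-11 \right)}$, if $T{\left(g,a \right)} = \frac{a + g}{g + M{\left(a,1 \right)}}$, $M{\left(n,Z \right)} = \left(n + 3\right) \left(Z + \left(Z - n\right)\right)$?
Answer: $\frac{1413}{47} \approx 30.064$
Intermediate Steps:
$M{\left(n,Z \right)} = \left(3 + n\right) \left(- n + 2 Z\right)$
$T{\left(g,a \right)} = \frac{a + g}{6 + g - a - a^{2}}$ ($T{\left(g,a \right)} = \frac{a + g}{g + \left(- a^{2} - 3 a + 6 \cdot 1 + 2 \cdot 1 a\right)} = \frac{a + g}{g + \left(- a^{2} - 3 a + 6 + 2 a\right)} = \frac{a + g}{g - \left(-6 + a + a^{2}\right)} = \frac{a + g}{6 + g - a - a^{2}}$)
$2826 T{\left(10,-11 \right)} = 2826 \frac{\left(-1\right) \left(-11\right) - 10}{-6 - 11 + \left(-11\right)^{2} - 10} = 2826 \frac{11 - 10}{-6 - 11 + 121 - 10} = 2826 \cdot \frac{1}{94} \cdot 1 = 2826 \cdot \frac{1}{94} = \frac{1413}{47}$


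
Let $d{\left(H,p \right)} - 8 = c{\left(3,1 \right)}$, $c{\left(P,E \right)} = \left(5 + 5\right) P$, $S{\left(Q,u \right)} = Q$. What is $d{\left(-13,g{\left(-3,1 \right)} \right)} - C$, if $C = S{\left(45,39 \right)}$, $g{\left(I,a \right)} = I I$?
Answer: $-7$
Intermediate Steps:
$g{\left(I,a \right)} = I^{2}$
$C = 45$
$c{\left(P,E \right)} = 10 P$
$d{\left(H,p \right)} = 38$ ($d{\left(H,p \right)} = 8 + 10 \cdot 3 = 8 + 30 = 38$)
$d{\left(-13,g{\left(-3,1 \right)} \right)} - C = 38 - 45 = -7$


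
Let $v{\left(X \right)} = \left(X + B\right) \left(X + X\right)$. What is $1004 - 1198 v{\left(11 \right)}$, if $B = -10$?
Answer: $-25352$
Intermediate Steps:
$v{\left(X \right)} = 2 X \left(-10 + X\right)$ ($v{\left(X \right)} = \left(X - 10\right) \left(X + X\right) = \left(-10 + X\right) 2 X = 2 X \left(-10 + X\right)$)
$1004 - 1198 v{\left(11 \right)} = 1004 - 1198 \cdot 2 \cdot 11 \left(-10 + 11\right) = 1004 - 1198 \cdot 2 \cdot 11 \cdot 1 = 1004 - 26356 = -25352$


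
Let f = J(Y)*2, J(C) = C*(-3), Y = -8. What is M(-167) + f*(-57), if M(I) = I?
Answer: -2903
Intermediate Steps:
J(C) = -3*C
f = 48 (f = -3*(-8)*2 = 24*2 = 48)
M(-167) + f*(-57) = -167 + 48*(-57) = -167 - 2736 = -2903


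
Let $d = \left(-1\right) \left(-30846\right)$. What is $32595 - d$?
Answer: $1749$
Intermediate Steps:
$d = 30846$
$32595 - d = 32595 - 30846 = 1749$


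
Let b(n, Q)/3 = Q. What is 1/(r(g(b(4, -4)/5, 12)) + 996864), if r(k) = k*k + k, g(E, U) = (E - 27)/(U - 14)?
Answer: 100/99709479 ≈ 1.0029e-6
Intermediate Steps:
b(n, Q) = 3*Q
g(E, U) = (-27 + E)/(-14 + U)
r(k) = k + k² (r(k) = k² + k = k + k²)
1/(r(g(b(4, -4)/5, 12)) + 996864) = 1/(((-27 + (3*(-4))/5)/(-14 + 12))*(1 + (-27 + (3*(-4))/5)/(-14 + 12)) + 996864) = 1/(((-27 - 12*⅕)/(-2))*(1 + (-27 - 12*⅕)/(-2)) + 996864) = 1/((-(-27 - 12/5)/2)*(1 - (-27 - 12/5)/2) + 996864) = 1/((-½*(-147/5))*(1 - ½*(-147/5)) + 996864) = 1/(147*(1 + 147/10)/10 + 996864) = 1/((147/10)*(157/10) + 996864) = 1/(23079/100 + 996864) = 1/(99709479/100) = 100/99709479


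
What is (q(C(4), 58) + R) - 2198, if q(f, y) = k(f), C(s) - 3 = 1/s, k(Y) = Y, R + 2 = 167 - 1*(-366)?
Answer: -6655/4 ≈ -1663.8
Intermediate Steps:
R = 531 (R = -2 + (167 - 1*(-366)) = -2 + (167 + 366) = -2 + 533 = 531)
C(s) = 3 + 1/s
q(f, y) = f
(q(C(4), 58) + R) - 2198 = ((3 + 1/4) + 531) - 2198 = (13/4 + 531) - 2198 = 2137/4 - 2198 = -6655/4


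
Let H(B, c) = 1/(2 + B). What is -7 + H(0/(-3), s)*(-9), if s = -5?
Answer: -23/2 ≈ -11.500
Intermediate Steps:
-7 + H(0/(-3), s)*(-9) = -7 - 9/(2 + 0/(-3)) = -7 - 9/(2 + 0*(-⅓)) = -7 - 9/(2 + 0) = -7 - 9/2 = -23/2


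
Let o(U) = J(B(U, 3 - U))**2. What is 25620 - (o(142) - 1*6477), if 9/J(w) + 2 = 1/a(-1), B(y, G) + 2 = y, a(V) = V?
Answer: 32088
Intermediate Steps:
B(y, G) = -2 + y
J(w) = -3 (J(w) = 9/(-2 + 1/(-1)) = 9/(-2 - 1) = 9/(-3) = 9*(-1/3) = -3)
o(U) = 9 (o(U) = (-3)**2 = 9)
25620 - (o(142) - 1*6477) = 25620 - (9 - 1*6477) = 25620 - (9 - 6477) = 25620 - 1*(-6468) = 25620 + 6468 = 32088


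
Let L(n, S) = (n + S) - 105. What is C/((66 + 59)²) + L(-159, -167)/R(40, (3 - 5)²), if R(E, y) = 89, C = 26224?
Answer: -4400439/1390625 ≈ -3.1644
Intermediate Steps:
L(n, S) = -105 + S + n (L(n, S) = (S + n) - 105 = -105 + S + n)
C/((66 + 59)²) + L(-159, -167)/R(40, (3 - 5)²) = 26224/((66 + 59)²) + (-105 - 167 - 159)/89 = 26224/(125²) - 431*1/89 = 26224/15625 - 431/89 = -4400439/1390625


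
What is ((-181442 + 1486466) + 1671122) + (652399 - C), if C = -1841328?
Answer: 5469873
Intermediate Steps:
((-181442 + 1486466) + 1671122) + (652399 - C) = ((-181442 + 1486466) + 1671122) + (652399 - 1*(-1841328)) = (1305024 + 1671122) + (652399 + 1841328) = 2976146 + 2493727 = 5469873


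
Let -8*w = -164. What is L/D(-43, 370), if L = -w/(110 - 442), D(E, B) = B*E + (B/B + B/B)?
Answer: -1/257632 ≈ -3.8815e-6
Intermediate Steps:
w = 41/2 (w = -⅛*(-164) = 41/2 ≈ 20.500)
D(E, B) = 2 + B*E (D(E, B) = B*E + (1 + 1) = B*E + 2 = 2 + B*E)
L = 41/664 (L = -41/((110 - 442)*2) = -41/((-332)*2) = -(-1)*41/(332*2) = -1*(-41/664) = 41/664 ≈ 0.061747)
L/D(-43, 370) = 41/(664*(2 + 370*(-43))) = 41/(664*(2 - 15910)) = (41/664)/(-15908) = (41/664)*(-1/15908) = -1/257632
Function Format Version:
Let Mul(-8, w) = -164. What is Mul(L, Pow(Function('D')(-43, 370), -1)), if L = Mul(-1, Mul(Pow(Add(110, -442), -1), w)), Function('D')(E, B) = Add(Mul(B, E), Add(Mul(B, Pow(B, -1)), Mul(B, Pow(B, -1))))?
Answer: Rational(-1, 257632) ≈ -3.8815e-6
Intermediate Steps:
w = Rational(41, 2) (w = Mul(Rational(-1, 8), -164) = Rational(41, 2) ≈ 20.500)
Function('D')(E, B) = Add(2, Mul(B, E)) (Function('D')(E, B) = Add(Mul(B, E), Add(1, 1)) = Add(Mul(B, E), 2) = Add(2, Mul(B, E)))
L = Rational(41, 664) (L = Mul(-1, Mul(Pow(Add(110, -442), -1), Rational(41, 2))) = Mul(-1, Mul(Pow(-332, -1), Rational(41, 2))) = Mul(-1, Mul(Rational(-1, 332), Rational(41, 2))) = Mul(-1, Rational(-41, 664)) = Rational(41, 664) ≈ 0.061747)
Mul(L, Pow(Function('D')(-43, 370), -1)) = Mul(Rational(41, 664), Pow(Add(2, Mul(370, -43)), -1)) = Mul(Rational(41, 664), Pow(Add(2, -15910), -1)) = Mul(Rational(41, 664), Pow(-15908, -1)) = Mul(Rational(41, 664), Rational(-1, 15908)) = Rational(-1, 257632)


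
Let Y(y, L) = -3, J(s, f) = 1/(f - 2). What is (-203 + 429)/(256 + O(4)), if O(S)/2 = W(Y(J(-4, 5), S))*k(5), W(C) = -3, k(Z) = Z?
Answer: 1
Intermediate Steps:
J(s, f) = 1/(-2 + f)
O(S) = -30 (O(S) = 2*(-3*5) = 2*(-15) = -30)
(-203 + 429)/(256 + O(4)) = (-203 + 429)/(256 - 30) = 226/226 = 226*(1/226) = 1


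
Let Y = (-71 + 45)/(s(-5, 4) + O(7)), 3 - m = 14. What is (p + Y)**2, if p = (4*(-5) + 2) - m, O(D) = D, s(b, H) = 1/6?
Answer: 208849/1849 ≈ 112.95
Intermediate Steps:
s(b, H) = 1/6
m = -11 (m = 3 - 1*14 = 3 - 14 = -11)
Y = -156/43 (Y = (-71 + 45)/(1/6 + 7) = -26/43/6 = -26*6/43 = -156/43 ≈ -3.6279)
p = -7 (p = (4*(-5) + 2) - 1*(-11) = (-20 + 2) + 11 = -18 + 11 = -7)
(p + Y)**2 = (-7 - 156/43)**2 = (-457/43)**2 = 208849/1849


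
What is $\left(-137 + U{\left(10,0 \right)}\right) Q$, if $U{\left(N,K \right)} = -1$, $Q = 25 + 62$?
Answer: $-12006$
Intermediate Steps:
$Q = 87$
$\left(-137 + U{\left(10,0 \right)}\right) Q = \left(-137 - 1\right) 87 = \left(-138\right) 87 = -12006$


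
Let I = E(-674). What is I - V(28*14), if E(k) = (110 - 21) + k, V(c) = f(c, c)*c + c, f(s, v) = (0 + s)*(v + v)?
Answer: -120473553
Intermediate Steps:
f(s, v) = 2*s*v (f(s, v) = s*(2*v) = 2*s*v)
V(c) = c + 2*c**3 (V(c) = (2*c*c)*c + c = (2*c**2)*c + c = 2*c**3 + c = c + 2*c**3)
E(k) = 89 + k
I = -585 (I = 89 - 674 = -585)
I - V(28*14) = -585 - (28*14 + 2*(28*14)**3) = -585 - (392 + 2*392**3) = -585 - (392 + 2*60236288) = -585 - (392 + 120472576) = -585 - 1*120472968 = -585 - 120472968 = -120473553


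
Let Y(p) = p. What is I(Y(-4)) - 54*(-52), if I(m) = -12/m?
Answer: 2811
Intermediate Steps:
I(Y(-4)) - 54*(-52) = -12/(-4) - 54*(-52) = -12*(-¼) + 2808 = 3 + 2808 = 2811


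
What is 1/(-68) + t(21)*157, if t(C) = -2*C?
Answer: -448393/68 ≈ -6594.0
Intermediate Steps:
1/(-68) + t(21)*157 = 1/(-68) - 2*21*157 = -1/68 - 42*157 = -1/68 - 6594 = -448393/68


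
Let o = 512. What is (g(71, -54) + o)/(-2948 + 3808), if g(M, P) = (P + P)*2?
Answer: 74/215 ≈ 0.34419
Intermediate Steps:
g(M, P) = 4*P (g(M, P) = (2*P)*2 = 4*P)
(g(71, -54) + o)/(-2948 + 3808) = (4*(-54) + 512)/(-2948 + 3808) = (-216 + 512)/860 = 296*(1/860) = 74/215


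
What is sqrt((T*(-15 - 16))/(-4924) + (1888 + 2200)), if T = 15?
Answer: sqrt(24779755487)/2462 ≈ 63.938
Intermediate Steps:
sqrt((T*(-15 - 16))/(-4924) + (1888 + 2200)) = sqrt((15*(-15 - 16))/(-4924) + (1888 + 2200)) = sqrt((15*(-31))*(-1/4924) + 4088) = sqrt(-465*(-1/4924) + 4088) = sqrt(465/4924 + 4088) = sqrt(20129777/4924) = sqrt(24779755487)/2462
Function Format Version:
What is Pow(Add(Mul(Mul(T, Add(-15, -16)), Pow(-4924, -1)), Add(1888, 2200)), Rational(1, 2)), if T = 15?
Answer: Mul(Rational(1, 2462), Pow(24779755487, Rational(1, 2))) ≈ 63.938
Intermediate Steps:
Pow(Add(Mul(Mul(T, Add(-15, -16)), Pow(-4924, -1)), Add(1888, 2200)), Rational(1, 2)) = Pow(Add(Mul(Mul(15, Add(-15, -16)), Pow(-4924, -1)), Add(1888, 2200)), Rational(1, 2)) = Pow(Add(Mul(Mul(15, -31), Rational(-1, 4924)), 4088), Rational(1, 2)) = Pow(Add(Mul(-465, Rational(-1, 4924)), 4088), Rational(1, 2)) = Pow(Add(Rational(465, 4924), 4088), Rational(1, 2)) = Pow(Rational(20129777, 4924), Rational(1, 2)) = Mul(Rational(1, 2462), Pow(24779755487, Rational(1, 2)))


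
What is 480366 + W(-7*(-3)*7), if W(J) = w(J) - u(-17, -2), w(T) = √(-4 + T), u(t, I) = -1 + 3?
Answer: 480364 + √143 ≈ 4.8038e+5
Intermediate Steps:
u(t, I) = 2
W(J) = -2 + √(-4 + J) (W(J) = √(-4 + J) - 1*2 = √(-4 + J) - 2 = -2 + √(-4 + J))
480366 + W(-7*(-3)*7) = 480366 + (-2 + √(-4 - 7*(-3)*7)) = 480366 + (-2 + √(-4 + 21*7)) = 480366 + (-2 + √(-4 + 147)) = 480366 + (-2 + √143) = 480364 + √143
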